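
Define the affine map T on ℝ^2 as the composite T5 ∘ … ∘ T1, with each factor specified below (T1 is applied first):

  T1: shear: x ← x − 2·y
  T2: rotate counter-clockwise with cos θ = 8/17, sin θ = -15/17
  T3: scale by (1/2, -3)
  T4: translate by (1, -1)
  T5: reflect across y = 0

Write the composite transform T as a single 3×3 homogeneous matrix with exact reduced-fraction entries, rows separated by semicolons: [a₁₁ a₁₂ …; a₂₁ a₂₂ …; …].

T1 = [1 -2 0; 0 1 0; 0 0 1]
T2·T1 = [8/17 -1/17 0; -15/17 38/17 0; 0 0 1]
T3·…·T1 = [4/17 -1/34 0; 45/17 -114/17 0; 0 0 1]
T4·…·T1 = [4/17 -1/34 1; 45/17 -114/17 -1; 0 0 1]
T5·…·T1 = [4/17 -1/34 1; -45/17 114/17 1; 0 0 1]

T = [4/17 -1/34 1; -45/17 114/17 1; 0 0 1]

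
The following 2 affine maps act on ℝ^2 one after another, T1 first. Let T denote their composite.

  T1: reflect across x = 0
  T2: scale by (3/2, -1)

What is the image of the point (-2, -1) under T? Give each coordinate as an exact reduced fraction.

T(p) = (3, 1)

T1 reflect across x = 0: (-2, -1) → (2, -1)
T2 scale by (3/2, -1): (2, -1) → (3, 1)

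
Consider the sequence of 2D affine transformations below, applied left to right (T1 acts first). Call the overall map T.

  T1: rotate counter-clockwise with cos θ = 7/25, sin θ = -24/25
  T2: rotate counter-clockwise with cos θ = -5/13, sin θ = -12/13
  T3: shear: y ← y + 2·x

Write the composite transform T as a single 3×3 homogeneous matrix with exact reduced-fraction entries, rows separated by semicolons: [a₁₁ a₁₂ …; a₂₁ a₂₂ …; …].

T1 = [7/25 24/25 0; -24/25 7/25 0; 0 0 1]
T2·T1 = [-323/325 -36/325 0; 36/325 -323/325 0; 0 0 1]
T3·…·T1 = [-323/325 -36/325 0; -122/65 -79/65 0; 0 0 1]

T = [-323/325 -36/325 0; -122/65 -79/65 0; 0 0 1]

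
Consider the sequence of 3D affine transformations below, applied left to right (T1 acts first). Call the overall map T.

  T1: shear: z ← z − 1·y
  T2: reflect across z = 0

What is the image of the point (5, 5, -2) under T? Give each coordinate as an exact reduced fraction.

T(p) = (5, 5, 7)

T1 shear: z ← z − 1·y: (5, 5, -2) → (5, 5, -7)
T2 reflect across z = 0: (5, 5, -7) → (5, 5, 7)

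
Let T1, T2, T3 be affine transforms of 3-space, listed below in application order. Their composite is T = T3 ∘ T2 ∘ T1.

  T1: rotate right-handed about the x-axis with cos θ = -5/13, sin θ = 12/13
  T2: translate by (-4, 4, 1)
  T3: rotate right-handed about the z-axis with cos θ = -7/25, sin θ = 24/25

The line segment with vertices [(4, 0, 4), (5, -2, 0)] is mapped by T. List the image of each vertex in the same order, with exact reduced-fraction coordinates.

T1 rotate right-handed about the x-axis with cos θ = -5/13, sin θ = 12/13: (4, 0, 4) → (4, -48/13, -20/13); (5, -2, 0) → (5, 10/13, -24/13)
T2 translate by (-4, 4, 1): (4, -48/13, -20/13) → (0, 4/13, -7/13); (5, 10/13, -24/13) → (1, 62/13, -11/13)
T3 rotate right-handed about the z-axis with cos θ = -7/25, sin θ = 24/25: (0, 4/13, -7/13) → (-96/325, -28/325, -7/13); (1, 62/13, -11/13) → (-1579/325, -122/325, -11/13)

image vertices: (-96/325, -28/325, -7/13), (-1579/325, -122/325, -11/13)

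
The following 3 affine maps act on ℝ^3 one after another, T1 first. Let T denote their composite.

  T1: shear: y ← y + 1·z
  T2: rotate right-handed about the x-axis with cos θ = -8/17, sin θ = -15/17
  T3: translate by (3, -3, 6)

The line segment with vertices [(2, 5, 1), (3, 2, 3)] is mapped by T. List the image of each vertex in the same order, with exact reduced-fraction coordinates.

image vertices: (5, -84/17, 4/17), (6, -46/17, 3/17)

T1 shear: y ← y + 1·z: (2, 5, 1) → (2, 6, 1); (3, 2, 3) → (3, 5, 3)
T2 rotate right-handed about the x-axis with cos θ = -8/17, sin θ = -15/17: (2, 6, 1) → (2, -33/17, -98/17); (3, 5, 3) → (3, 5/17, -99/17)
T3 translate by (3, -3, 6): (2, -33/17, -98/17) → (5, -84/17, 4/17); (3, 5/17, -99/17) → (6, -46/17, 3/17)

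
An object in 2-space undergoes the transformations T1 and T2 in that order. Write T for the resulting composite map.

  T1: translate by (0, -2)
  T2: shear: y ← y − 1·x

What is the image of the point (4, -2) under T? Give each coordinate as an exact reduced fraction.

T1 translate by (0, -2): (4, -2) → (4, -4)
T2 shear: y ← y − 1·x: (4, -4) → (4, -8)

T(p) = (4, -8)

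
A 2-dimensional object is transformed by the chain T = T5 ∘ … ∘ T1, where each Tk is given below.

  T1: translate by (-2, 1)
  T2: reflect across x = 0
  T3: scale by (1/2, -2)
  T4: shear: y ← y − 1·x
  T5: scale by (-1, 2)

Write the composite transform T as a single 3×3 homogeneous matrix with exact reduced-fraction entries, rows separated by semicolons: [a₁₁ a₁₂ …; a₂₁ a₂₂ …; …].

T1 = [1 0 -2; 0 1 1; 0 0 1]
T2·T1 = [-1 0 2; 0 1 1; 0 0 1]
T3·…·T1 = [-1/2 0 1; 0 -2 -2; 0 0 1]
T4·…·T1 = [-1/2 0 1; 1/2 -2 -3; 0 0 1]
T5·…·T1 = [1/2 0 -1; 1 -4 -6; 0 0 1]

T = [1/2 0 -1; 1 -4 -6; 0 0 1]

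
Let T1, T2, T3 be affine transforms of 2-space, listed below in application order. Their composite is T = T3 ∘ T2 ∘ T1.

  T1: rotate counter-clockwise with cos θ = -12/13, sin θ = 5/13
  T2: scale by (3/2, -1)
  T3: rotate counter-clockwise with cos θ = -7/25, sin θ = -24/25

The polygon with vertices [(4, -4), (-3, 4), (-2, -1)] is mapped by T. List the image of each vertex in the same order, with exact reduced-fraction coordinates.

T1 rotate counter-clockwise with cos θ = -12/13, sin θ = 5/13: (4, -4) → (-28/13, 68/13); (-3, 4) → (16/13, -63/13); (-2, -1) → (29/13, 2/13)
T2 scale by (3/2, -1): (-28/13, 68/13) → (-42/13, -68/13); (16/13, -63/13) → (24/13, 63/13); (29/13, 2/13) → (87/26, -2/13)
T3 rotate counter-clockwise with cos θ = -7/25, sin θ = -24/25: (-42/13, -68/13) → (-1338/325, 1484/325); (24/13, 63/13) → (1344/325, -1017/325); (87/26, -2/13) → (-141/130, -206/65)

image vertices: (-1338/325, 1484/325), (1344/325, -1017/325), (-141/130, -206/65)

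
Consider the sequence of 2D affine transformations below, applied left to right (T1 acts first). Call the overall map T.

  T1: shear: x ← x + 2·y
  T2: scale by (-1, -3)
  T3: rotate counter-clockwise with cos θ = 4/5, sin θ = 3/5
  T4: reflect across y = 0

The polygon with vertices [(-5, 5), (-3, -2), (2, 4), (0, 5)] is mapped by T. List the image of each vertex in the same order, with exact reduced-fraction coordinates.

T1 shear: x ← x + 2·y: (-5, 5) → (5, 5); (-3, -2) → (-7, -2); (2, 4) → (10, 4); (0, 5) → (10, 5)
T2 scale by (-1, -3): (5, 5) → (-5, -15); (-7, -2) → (7, 6); (10, 4) → (-10, -12); (10, 5) → (-10, -15)
T3 rotate counter-clockwise with cos θ = 4/5, sin θ = 3/5: (-5, -15) → (5, -15); (7, 6) → (2, 9); (-10, -12) → (-4/5, -78/5); (-10, -15) → (1, -18)
T4 reflect across y = 0: (5, -15) → (5, 15); (2, 9) → (2, -9); (-4/5, -78/5) → (-4/5, 78/5); (1, -18) → (1, 18)

image vertices: (5, 15), (2, -9), (-4/5, 78/5), (1, 18)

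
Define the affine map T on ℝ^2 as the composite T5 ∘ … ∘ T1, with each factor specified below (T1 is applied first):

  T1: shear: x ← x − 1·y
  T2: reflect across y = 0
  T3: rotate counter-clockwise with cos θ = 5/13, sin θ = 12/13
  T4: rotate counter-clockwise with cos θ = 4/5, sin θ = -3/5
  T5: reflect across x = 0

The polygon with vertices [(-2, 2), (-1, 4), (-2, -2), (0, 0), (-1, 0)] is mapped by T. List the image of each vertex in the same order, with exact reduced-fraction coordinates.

T1 shear: x ← x − 1·y: (-2, 2) → (-4, 2); (-1, 4) → (-5, 4); (-2, -2) → (0, -2); (0, 0) → (0, 0); (-1, 0) → (-1, 0)
T2 reflect across y = 0: (-4, 2) → (-4, -2); (-5, 4) → (-5, -4); (0, -2) → (0, 2); (0, 0) → (0, 0); (-1, 0) → (-1, 0)
T3 rotate counter-clockwise with cos θ = 5/13, sin θ = 12/13: (-4, -2) → (4/13, -58/13); (-5, -4) → (23/13, -80/13); (0, 2) → (-24/13, 10/13); (0, 0) → (0, 0); (-1, 0) → (-5/13, -12/13)
T4 rotate counter-clockwise with cos θ = 4/5, sin θ = -3/5: (4/13, -58/13) → (-158/65, -244/65); (23/13, -80/13) → (-148/65, -389/65); (-24/13, 10/13) → (-66/65, 112/65); (0, 0) → (0, 0); (-5/13, -12/13) → (-56/65, -33/65)
T5 reflect across x = 0: (-158/65, -244/65) → (158/65, -244/65); (-148/65, -389/65) → (148/65, -389/65); (-66/65, 112/65) → (66/65, 112/65); (0, 0) → (0, 0); (-56/65, -33/65) → (56/65, -33/65)

image vertices: (158/65, -244/65), (148/65, -389/65), (66/65, 112/65), (0, 0), (56/65, -33/65)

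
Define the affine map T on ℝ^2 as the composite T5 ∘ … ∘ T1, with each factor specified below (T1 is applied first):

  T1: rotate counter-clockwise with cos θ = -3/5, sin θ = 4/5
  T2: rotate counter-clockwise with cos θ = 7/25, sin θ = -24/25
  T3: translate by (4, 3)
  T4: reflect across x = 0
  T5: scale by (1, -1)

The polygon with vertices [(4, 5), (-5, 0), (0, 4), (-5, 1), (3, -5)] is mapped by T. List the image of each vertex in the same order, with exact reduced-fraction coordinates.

image vertices: (-12/5, -46/5), (-1, 1), (-4/5, -27/5), (-1/5, 2/5), (-49/5, -12/5)

T1 rotate counter-clockwise with cos θ = -3/5, sin θ = 4/5: (4, 5) → (-32/5, 1/5); (-5, 0) → (3, -4); (0, 4) → (-16/5, -12/5); (-5, 1) → (11/5, -23/5); (3, -5) → (11/5, 27/5)
T2 rotate counter-clockwise with cos θ = 7/25, sin θ = -24/25: (-32/5, 1/5) → (-8/5, 31/5); (3, -4) → (-3, -4); (-16/5, -12/5) → (-16/5, 12/5); (11/5, -23/5) → (-19/5, -17/5); (11/5, 27/5) → (29/5, -3/5)
T3 translate by (4, 3): (-8/5, 31/5) → (12/5, 46/5); (-3, -4) → (1, -1); (-16/5, 12/5) → (4/5, 27/5); (-19/5, -17/5) → (1/5, -2/5); (29/5, -3/5) → (49/5, 12/5)
T4 reflect across x = 0: (12/5, 46/5) → (-12/5, 46/5); (1, -1) → (-1, -1); (4/5, 27/5) → (-4/5, 27/5); (1/5, -2/5) → (-1/5, -2/5); (49/5, 12/5) → (-49/5, 12/5)
T5 scale by (1, -1): (-12/5, 46/5) → (-12/5, -46/5); (-1, -1) → (-1, 1); (-4/5, 27/5) → (-4/5, -27/5); (-1/5, -2/5) → (-1/5, 2/5); (-49/5, 12/5) → (-49/5, -12/5)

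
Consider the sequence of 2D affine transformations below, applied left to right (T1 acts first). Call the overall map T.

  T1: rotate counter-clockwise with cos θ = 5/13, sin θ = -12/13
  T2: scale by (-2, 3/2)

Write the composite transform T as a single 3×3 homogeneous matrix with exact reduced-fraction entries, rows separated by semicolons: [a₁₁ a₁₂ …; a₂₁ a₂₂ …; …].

T = [-10/13 -24/13 0; -18/13 15/26 0; 0 0 1]

T1 = [5/13 12/13 0; -12/13 5/13 0; 0 0 1]
T2·T1 = [-10/13 -24/13 0; -18/13 15/26 0; 0 0 1]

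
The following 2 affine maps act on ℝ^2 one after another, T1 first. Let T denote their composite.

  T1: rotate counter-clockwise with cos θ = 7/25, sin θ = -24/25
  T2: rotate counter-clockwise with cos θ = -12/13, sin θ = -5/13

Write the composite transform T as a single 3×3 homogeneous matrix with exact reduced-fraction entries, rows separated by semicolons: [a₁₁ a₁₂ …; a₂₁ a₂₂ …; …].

T1 = [7/25 24/25 0; -24/25 7/25 0; 0 0 1]
T2·T1 = [-204/325 -253/325 0; 253/325 -204/325 0; 0 0 1]

T = [-204/325 -253/325 0; 253/325 -204/325 0; 0 0 1]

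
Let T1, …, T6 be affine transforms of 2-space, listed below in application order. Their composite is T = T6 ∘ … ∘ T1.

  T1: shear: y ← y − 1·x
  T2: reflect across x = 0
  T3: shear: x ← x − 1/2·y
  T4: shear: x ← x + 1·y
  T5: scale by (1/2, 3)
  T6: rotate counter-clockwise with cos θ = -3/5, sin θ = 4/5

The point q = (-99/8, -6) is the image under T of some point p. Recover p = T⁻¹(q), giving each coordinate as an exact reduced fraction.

T1 = [1 0 0; -1 1 0; 0 0 1]
T2·T1 = [-1 0 0; -1 1 0; 0 0 1]
T3·…·T1 = [-1/2 -1/2 0; -1 1 0; 0 0 1]
T4·…·T1 = [-3/2 1/2 0; -1 1 0; 0 0 1]
T5·…·T1 = [-3/4 1/4 0; -3 3 0; 0 0 1]
T6·…·T1 = [57/20 -51/20 0; 6/5 -8/5 0; 0 0 1]
det M = -3/2; M⁻¹ = [16/15 -17/10 0; 4/5 -19/10 0; 0 0 1]
M⁻¹ · (-99/8, -6)ᵀ = (-3, 3/2)ᵀ

p = (-3, 3/2)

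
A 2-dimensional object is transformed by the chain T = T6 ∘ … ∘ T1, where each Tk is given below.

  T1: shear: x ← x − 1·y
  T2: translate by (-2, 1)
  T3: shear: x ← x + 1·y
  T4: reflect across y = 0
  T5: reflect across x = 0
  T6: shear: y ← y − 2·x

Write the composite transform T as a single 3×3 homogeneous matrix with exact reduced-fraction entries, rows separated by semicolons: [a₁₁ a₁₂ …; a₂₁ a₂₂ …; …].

T1 = [1 -1 0; 0 1 0; 0 0 1]
T2·T1 = [1 -1 -2; 0 1 1; 0 0 1]
T3·…·T1 = [1 0 -1; 0 1 1; 0 0 1]
T4·…·T1 = [1 0 -1; 0 -1 -1; 0 0 1]
T5·…·T1 = [-1 0 1; 0 -1 -1; 0 0 1]
T6·…·T1 = [-1 0 1; 2 -1 -3; 0 0 1]

T = [-1 0 1; 2 -1 -3; 0 0 1]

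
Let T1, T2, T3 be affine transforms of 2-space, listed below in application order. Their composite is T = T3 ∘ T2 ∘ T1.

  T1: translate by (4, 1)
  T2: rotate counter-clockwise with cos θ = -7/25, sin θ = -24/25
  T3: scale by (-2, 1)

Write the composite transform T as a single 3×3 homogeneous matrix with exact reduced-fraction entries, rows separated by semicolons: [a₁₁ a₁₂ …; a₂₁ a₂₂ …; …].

T = [14/25 -48/25 8/25; -24/25 -7/25 -103/25; 0 0 1]

T1 = [1 0 4; 0 1 1; 0 0 1]
T2·T1 = [-7/25 24/25 -4/25; -24/25 -7/25 -103/25; 0 0 1]
T3·…·T1 = [14/25 -48/25 8/25; -24/25 -7/25 -103/25; 0 0 1]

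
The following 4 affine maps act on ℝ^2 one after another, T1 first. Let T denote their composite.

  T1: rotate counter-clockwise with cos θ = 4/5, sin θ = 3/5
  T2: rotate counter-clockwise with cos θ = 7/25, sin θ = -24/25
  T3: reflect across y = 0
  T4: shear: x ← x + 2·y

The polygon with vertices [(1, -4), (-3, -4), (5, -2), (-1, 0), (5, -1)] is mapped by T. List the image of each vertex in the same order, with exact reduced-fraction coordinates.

image vertices: (6, 19/5), (-2, 7/5), (12, 23/5), (-2, -3/5), (11, 19/5)

T1 rotate counter-clockwise with cos θ = 4/5, sin θ = 3/5: (1, -4) → (16/5, -13/5); (-3, -4) → (0, -5); (5, -2) → (26/5, 7/5); (-1, 0) → (-4/5, -3/5); (5, -1) → (23/5, 11/5)
T2 rotate counter-clockwise with cos θ = 7/25, sin θ = -24/25: (16/5, -13/5) → (-8/5, -19/5); (0, -5) → (-24/5, -7/5); (26/5, 7/5) → (14/5, -23/5); (-4/5, -3/5) → (-4/5, 3/5); (23/5, 11/5) → (17/5, -19/5)
T3 reflect across y = 0: (-8/5, -19/5) → (-8/5, 19/5); (-24/5, -7/5) → (-24/5, 7/5); (14/5, -23/5) → (14/5, 23/5); (-4/5, 3/5) → (-4/5, -3/5); (17/5, -19/5) → (17/5, 19/5)
T4 shear: x ← x + 2·y: (-8/5, 19/5) → (6, 19/5); (-24/5, 7/5) → (-2, 7/5); (14/5, 23/5) → (12, 23/5); (-4/5, -3/5) → (-2, -3/5); (17/5, 19/5) → (11, 19/5)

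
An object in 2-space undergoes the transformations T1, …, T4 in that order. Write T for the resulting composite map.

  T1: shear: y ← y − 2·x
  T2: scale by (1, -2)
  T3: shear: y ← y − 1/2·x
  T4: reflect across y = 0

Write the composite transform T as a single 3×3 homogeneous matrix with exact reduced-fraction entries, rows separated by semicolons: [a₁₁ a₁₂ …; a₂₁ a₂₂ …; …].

T = [1 0 0; -7/2 2 0; 0 0 1]

T1 = [1 0 0; -2 1 0; 0 0 1]
T2·T1 = [1 0 0; 4 -2 0; 0 0 1]
T3·…·T1 = [1 0 0; 7/2 -2 0; 0 0 1]
T4·…·T1 = [1 0 0; -7/2 2 0; 0 0 1]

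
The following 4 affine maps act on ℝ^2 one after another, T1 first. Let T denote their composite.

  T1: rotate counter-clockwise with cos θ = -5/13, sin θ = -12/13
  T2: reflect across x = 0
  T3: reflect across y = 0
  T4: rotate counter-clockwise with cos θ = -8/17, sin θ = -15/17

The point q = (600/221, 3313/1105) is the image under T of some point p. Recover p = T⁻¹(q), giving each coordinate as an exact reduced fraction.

T1 = [-5/13 12/13 0; -12/13 -5/13 0; 0 0 1]
T2·T1 = [5/13 -12/13 0; -12/13 -5/13 0; 0 0 1]
T3·…·T1 = [5/13 -12/13 0; 12/13 5/13 0; 0 0 1]
T4·…·T1 = [140/221 171/221 0; -171/221 140/221 0; 0 0 1]
det M = 1; M⁻¹ = [140/221 -171/221 0; 171/221 140/221 0; 0 0 1]
M⁻¹ · (600/221, 3313/1105)ᵀ = (-3/5, 4)ᵀ

p = (-3/5, 4)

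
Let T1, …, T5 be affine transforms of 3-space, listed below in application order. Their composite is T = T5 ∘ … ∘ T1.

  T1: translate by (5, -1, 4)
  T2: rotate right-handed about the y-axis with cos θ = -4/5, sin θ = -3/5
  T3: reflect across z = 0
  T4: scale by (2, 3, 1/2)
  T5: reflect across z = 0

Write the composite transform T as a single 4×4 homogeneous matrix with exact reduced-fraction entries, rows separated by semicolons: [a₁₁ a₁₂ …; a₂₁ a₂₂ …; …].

T1 = [1 0 0 5; 0 1 0 -1; 0 0 1 4; 0 0 0 1]
T2·T1 = [-4/5 0 -3/5 -32/5; 0 1 0 -1; 3/5 0 -4/5 -1/5; 0 0 0 1]
T3·…·T1 = [-4/5 0 -3/5 -32/5; 0 1 0 -1; -3/5 0 4/5 1/5; 0 0 0 1]
T4·…·T1 = [-8/5 0 -6/5 -64/5; 0 3 0 -3; -3/10 0 2/5 1/10; 0 0 0 1]
T5·…·T1 = [-8/5 0 -6/5 -64/5; 0 3 0 -3; 3/10 0 -2/5 -1/10; 0 0 0 1]

T = [-8/5 0 -6/5 -64/5; 0 3 0 -3; 3/10 0 -2/5 -1/10; 0 0 0 1]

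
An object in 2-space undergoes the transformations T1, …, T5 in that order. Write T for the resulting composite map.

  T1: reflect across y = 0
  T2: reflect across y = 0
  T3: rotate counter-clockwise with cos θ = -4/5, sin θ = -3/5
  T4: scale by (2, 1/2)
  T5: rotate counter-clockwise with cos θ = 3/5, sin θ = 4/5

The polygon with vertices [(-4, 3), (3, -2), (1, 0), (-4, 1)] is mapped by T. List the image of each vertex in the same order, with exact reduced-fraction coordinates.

image vertices: (6, 8), (-106/25, -291/50), (-18/25, -73/50), (98/25, 164/25)

T1 reflect across y = 0: (-4, 3) → (-4, -3); (3, -2) → (3, 2); (1, 0) → (1, 0); (-4, 1) → (-4, -1)
T2 reflect across y = 0: (-4, -3) → (-4, 3); (3, 2) → (3, -2); (1, 0) → (1, 0); (-4, -1) → (-4, 1)
T3 rotate counter-clockwise with cos θ = -4/5, sin θ = -3/5: (-4, 3) → (5, 0); (3, -2) → (-18/5, -1/5); (1, 0) → (-4/5, -3/5); (-4, 1) → (19/5, 8/5)
T4 scale by (2, 1/2): (5, 0) → (10, 0); (-18/5, -1/5) → (-36/5, -1/10); (-4/5, -3/5) → (-8/5, -3/10); (19/5, 8/5) → (38/5, 4/5)
T5 rotate counter-clockwise with cos θ = 3/5, sin θ = 4/5: (10, 0) → (6, 8); (-36/5, -1/10) → (-106/25, -291/50); (-8/5, -3/10) → (-18/25, -73/50); (38/5, 4/5) → (98/25, 164/25)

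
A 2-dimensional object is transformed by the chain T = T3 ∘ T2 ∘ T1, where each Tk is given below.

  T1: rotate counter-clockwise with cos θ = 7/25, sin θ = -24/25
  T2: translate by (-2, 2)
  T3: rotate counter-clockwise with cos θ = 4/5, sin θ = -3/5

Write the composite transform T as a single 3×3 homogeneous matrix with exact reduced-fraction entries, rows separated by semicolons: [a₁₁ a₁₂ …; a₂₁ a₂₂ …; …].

T = [-44/125 117/125 -2/5; -117/125 -44/125 14/5; 0 0 1]

T1 = [7/25 24/25 0; -24/25 7/25 0; 0 0 1]
T2·T1 = [7/25 24/25 -2; -24/25 7/25 2; 0 0 1]
T3·…·T1 = [-44/125 117/125 -2/5; -117/125 -44/125 14/5; 0 0 1]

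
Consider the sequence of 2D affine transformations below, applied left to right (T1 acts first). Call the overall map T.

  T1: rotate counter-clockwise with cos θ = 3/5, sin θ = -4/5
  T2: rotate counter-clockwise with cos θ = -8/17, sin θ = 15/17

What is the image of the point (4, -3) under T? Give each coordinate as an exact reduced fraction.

T(p) = (75/17, 40/17)

T1 rotate counter-clockwise with cos θ = 3/5, sin θ = -4/5: (4, -3) → (0, -5)
T2 rotate counter-clockwise with cos θ = -8/17, sin θ = 15/17: (0, -5) → (75/17, 40/17)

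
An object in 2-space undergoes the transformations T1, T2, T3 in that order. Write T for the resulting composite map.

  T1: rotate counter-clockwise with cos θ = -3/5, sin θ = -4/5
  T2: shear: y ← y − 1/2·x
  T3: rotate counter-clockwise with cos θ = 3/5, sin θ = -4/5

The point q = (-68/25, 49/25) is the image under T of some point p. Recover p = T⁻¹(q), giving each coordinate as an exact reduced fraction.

T1 = [-3/5 4/5 0; -4/5 -3/5 0; 0 0 1]
T2·T1 = [-3/5 4/5 0; -1/2 -1 0; 0 0 1]
T3·…·T1 = [-19/25 -8/25 0; 9/50 -31/25 0; 0 0 1]
det M = 1; M⁻¹ = [-31/25 8/25 0; -9/50 -19/25 0; 0 0 1]
M⁻¹ · (-68/25, 49/25)ᵀ = (4, -1)ᵀ

p = (4, -1)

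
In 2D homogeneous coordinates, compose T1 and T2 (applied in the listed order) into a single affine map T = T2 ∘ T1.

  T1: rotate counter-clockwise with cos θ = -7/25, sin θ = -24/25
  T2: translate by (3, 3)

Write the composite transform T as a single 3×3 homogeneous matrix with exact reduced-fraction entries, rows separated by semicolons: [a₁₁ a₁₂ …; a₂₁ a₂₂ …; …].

T1 = [-7/25 24/25 0; -24/25 -7/25 0; 0 0 1]
T2·T1 = [-7/25 24/25 3; -24/25 -7/25 3; 0 0 1]

T = [-7/25 24/25 3; -24/25 -7/25 3; 0 0 1]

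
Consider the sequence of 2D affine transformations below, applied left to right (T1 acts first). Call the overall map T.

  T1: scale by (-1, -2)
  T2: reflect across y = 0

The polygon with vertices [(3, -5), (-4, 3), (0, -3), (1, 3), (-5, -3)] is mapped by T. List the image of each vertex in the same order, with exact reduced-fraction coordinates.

image vertices: (-3, -10), (4, 6), (0, -6), (-1, 6), (5, -6)

T1 scale by (-1, -2): (3, -5) → (-3, 10); (-4, 3) → (4, -6); (0, -3) → (0, 6); (1, 3) → (-1, -6); (-5, -3) → (5, 6)
T2 reflect across y = 0: (-3, 10) → (-3, -10); (4, -6) → (4, 6); (0, 6) → (0, -6); (-1, -6) → (-1, 6); (5, 6) → (5, -6)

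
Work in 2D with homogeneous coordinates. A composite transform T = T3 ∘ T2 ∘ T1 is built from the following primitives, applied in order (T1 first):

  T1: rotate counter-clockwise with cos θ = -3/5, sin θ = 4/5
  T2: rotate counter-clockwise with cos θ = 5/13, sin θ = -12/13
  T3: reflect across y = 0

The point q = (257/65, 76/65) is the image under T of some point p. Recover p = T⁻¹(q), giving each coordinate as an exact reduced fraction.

p = (1, -4)

T1 = [-3/5 -4/5 0; 4/5 -3/5 0; 0 0 1]
T2·T1 = [33/65 -56/65 0; 56/65 33/65 0; 0 0 1]
T3·…·T1 = [33/65 -56/65 0; -56/65 -33/65 0; 0 0 1]
det M = -1; M⁻¹ = [33/65 -56/65 0; -56/65 -33/65 0; 0 0 1]
M⁻¹ · (257/65, 76/65)ᵀ = (1, -4)ᵀ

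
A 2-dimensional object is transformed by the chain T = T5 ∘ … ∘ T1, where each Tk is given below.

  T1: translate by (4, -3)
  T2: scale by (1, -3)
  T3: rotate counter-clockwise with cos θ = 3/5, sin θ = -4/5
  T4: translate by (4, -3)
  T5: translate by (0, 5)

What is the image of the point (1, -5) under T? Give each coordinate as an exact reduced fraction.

T(p) = (131/5, 62/5)

T1 translate by (4, -3): (1, -5) → (5, -8)
T2 scale by (1, -3): (5, -8) → (5, 24)
T3 rotate counter-clockwise with cos θ = 3/5, sin θ = -4/5: (5, 24) → (111/5, 52/5)
T4 translate by (4, -3): (111/5, 52/5) → (131/5, 37/5)
T5 translate by (0, 5): (131/5, 37/5) → (131/5, 62/5)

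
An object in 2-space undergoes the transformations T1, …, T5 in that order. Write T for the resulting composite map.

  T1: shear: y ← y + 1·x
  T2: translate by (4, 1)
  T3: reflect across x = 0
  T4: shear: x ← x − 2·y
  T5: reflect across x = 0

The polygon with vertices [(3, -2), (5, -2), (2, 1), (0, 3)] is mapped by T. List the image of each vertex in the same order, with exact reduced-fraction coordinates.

T1 shear: y ← y + 1·x: (3, -2) → (3, 1); (5, -2) → (5, 3); (2, 1) → (2, 3); (0, 3) → (0, 3)
T2 translate by (4, 1): (3, 1) → (7, 2); (5, 3) → (9, 4); (2, 3) → (6, 4); (0, 3) → (4, 4)
T3 reflect across x = 0: (7, 2) → (-7, 2); (9, 4) → (-9, 4); (6, 4) → (-6, 4); (4, 4) → (-4, 4)
T4 shear: x ← x − 2·y: (-7, 2) → (-11, 2); (-9, 4) → (-17, 4); (-6, 4) → (-14, 4); (-4, 4) → (-12, 4)
T5 reflect across x = 0: (-11, 2) → (11, 2); (-17, 4) → (17, 4); (-14, 4) → (14, 4); (-12, 4) → (12, 4)

image vertices: (11, 2), (17, 4), (14, 4), (12, 4)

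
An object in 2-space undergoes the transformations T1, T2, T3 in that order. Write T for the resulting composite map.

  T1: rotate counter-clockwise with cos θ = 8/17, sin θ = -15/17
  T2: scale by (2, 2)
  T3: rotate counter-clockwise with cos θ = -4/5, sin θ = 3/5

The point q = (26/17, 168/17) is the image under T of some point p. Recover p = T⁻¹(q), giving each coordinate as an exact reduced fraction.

p = (5, 0)

T1 = [8/17 15/17 0; -15/17 8/17 0; 0 0 1]
T2·T1 = [16/17 30/17 0; -30/17 16/17 0; 0 0 1]
T3·…·T1 = [26/85 -168/85 0; 168/85 26/85 0; 0 0 1]
det M = 4; M⁻¹ = [13/170 42/85 0; -42/85 13/170 0; 0 0 1]
M⁻¹ · (26/17, 168/17)ᵀ = (5, 0)ᵀ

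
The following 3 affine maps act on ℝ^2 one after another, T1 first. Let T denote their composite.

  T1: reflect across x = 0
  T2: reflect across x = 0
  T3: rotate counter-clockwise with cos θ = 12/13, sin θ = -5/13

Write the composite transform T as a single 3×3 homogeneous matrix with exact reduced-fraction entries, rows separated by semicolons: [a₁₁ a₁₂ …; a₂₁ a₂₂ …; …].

T1 = [-1 0 0; 0 1 0; 0 0 1]
T2·T1 = [1 0 0; 0 1 0; 0 0 1]
T3·…·T1 = [12/13 5/13 0; -5/13 12/13 0; 0 0 1]

T = [12/13 5/13 0; -5/13 12/13 0; 0 0 1]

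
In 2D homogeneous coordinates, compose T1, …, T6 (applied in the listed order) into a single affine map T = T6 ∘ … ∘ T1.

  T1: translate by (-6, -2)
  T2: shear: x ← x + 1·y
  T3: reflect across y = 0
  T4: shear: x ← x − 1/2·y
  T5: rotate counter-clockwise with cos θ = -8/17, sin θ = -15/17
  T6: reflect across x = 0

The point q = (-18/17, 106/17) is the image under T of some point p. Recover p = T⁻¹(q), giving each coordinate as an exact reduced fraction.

T1 = [1 0 -6; 0 1 -2; 0 0 1]
T2·T1 = [1 1 -8; 0 1 -2; 0 0 1]
T3·…·T1 = [1 1 -8; 0 -1 2; 0 0 1]
T4·…·T1 = [1 3/2 -9; 0 -1 2; 0 0 1]
T5·…·T1 = [-8/17 -27/17 6; -15/17 -29/34 7; 0 0 1]
T6·…·T1 = [8/17 27/17 -6; -15/17 -29/34 7; 0 0 1]
det M = 1; M⁻¹ = [-29/34 -27/17 6; 15/17 8/17 2; 0 0 1]
M⁻¹ · (-18/17, 106/17)ᵀ = (-3, 4)ᵀ

p = (-3, 4)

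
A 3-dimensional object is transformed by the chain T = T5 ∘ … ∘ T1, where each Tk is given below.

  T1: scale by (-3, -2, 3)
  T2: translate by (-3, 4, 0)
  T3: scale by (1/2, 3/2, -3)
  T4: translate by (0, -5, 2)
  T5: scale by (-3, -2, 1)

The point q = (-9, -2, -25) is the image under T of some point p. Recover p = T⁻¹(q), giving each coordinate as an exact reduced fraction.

p = (-3, 0, 3)

T1 = [-3 0 0 0; 0 -2 0 0; 0 0 3 0; 0 0 0 1]
T2·T1 = [-3 0 0 -3; 0 -2 0 4; 0 0 3 0; 0 0 0 1]
T3·…·T1 = [-3/2 0 0 -3/2; 0 -3 0 6; 0 0 -9 0; 0 0 0 1]
T4·…·T1 = [-3/2 0 0 -3/2; 0 -3 0 1; 0 0 -9 2; 0 0 0 1]
T5·…·T1 = [9/2 0 0 9/2; 0 6 0 -2; 0 0 -9 2; 0 0 0 1]
det M = -243; M⁻¹ = [2/9 0 0 -1; 0 1/6 0 1/3; 0 0 -1/9 2/9; 0 0 0 1]
M⁻¹ · (-9, -2, -25)ᵀ = (-3, 0, 3)ᵀ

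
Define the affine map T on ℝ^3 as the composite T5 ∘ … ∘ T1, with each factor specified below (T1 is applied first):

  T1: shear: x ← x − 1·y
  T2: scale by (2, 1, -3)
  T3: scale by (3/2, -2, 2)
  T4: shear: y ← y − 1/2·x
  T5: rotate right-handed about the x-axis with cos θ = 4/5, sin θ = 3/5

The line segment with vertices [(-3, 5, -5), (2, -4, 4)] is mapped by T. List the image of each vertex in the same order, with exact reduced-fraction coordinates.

image vertices: (-24, -82/5, 126/5), (18, 68/5, -99/5)

T1 shear: x ← x − 1·y: (-3, 5, -5) → (-8, 5, -5); (2, -4, 4) → (6, -4, 4)
T2 scale by (2, 1, -3): (-8, 5, -5) → (-16, 5, 15); (6, -4, 4) → (12, -4, -12)
T3 scale by (3/2, -2, 2): (-16, 5, 15) → (-24, -10, 30); (12, -4, -12) → (18, 8, -24)
T4 shear: y ← y − 1/2·x: (-24, -10, 30) → (-24, 2, 30); (18, 8, -24) → (18, -1, -24)
T5 rotate right-handed about the x-axis with cos θ = 4/5, sin θ = 3/5: (-24, 2, 30) → (-24, -82/5, 126/5); (18, -1, -24) → (18, 68/5, -99/5)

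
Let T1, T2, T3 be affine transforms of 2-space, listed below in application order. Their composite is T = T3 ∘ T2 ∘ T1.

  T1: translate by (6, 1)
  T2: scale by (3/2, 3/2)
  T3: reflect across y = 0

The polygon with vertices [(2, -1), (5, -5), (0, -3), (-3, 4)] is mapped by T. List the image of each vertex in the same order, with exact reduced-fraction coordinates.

image vertices: (12, 0), (33/2, 6), (9, 3), (9/2, -15/2)

T1 translate by (6, 1): (2, -1) → (8, 0); (5, -5) → (11, -4); (0, -3) → (6, -2); (-3, 4) → (3, 5)
T2 scale by (3/2, 3/2): (8, 0) → (12, 0); (11, -4) → (33/2, -6); (6, -2) → (9, -3); (3, 5) → (9/2, 15/2)
T3 reflect across y = 0: (12, 0) → (12, 0); (33/2, -6) → (33/2, 6); (9, -3) → (9, 3); (9/2, 15/2) → (9/2, -15/2)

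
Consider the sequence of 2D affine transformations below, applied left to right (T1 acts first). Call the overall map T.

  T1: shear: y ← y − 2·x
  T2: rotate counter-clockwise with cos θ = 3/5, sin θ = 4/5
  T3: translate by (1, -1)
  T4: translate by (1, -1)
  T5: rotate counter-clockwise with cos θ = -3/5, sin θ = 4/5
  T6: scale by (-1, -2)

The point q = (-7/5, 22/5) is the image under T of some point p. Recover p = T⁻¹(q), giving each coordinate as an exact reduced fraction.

T1 = [1 0 0; -2 1 0; 0 0 1]
T2·T1 = [11/5 -4/5 0; -2/5 3/5 0; 0 0 1]
T3·…·T1 = [11/5 -4/5 1; -2/5 3/5 -1; 0 0 1]
T4·…·T1 = [11/5 -4/5 2; -2/5 3/5 -2; 0 0 1]
T5·…·T1 = [-1 0 2/5; 2 -1 14/5; 0 0 1]
T6·…·T1 = [1 0 -2/5; -4 2 -28/5; 0 0 1]
det M = 2; M⁻¹ = [1 0 2/5; 2 1/2 18/5; 0 0 1]
M⁻¹ · (-7/5, 22/5)ᵀ = (-1, 3)ᵀ

p = (-1, 3)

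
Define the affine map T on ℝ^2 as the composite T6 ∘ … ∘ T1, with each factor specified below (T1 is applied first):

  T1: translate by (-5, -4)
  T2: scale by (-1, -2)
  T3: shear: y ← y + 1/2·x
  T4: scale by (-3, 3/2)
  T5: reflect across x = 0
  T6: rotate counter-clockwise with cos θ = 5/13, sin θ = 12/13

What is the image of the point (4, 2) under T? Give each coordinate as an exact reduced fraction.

T(p) = (-66/13, 279/52)

T1 translate by (-5, -4): (4, 2) → (-1, -2)
T2 scale by (-1, -2): (-1, -2) → (1, 4)
T3 shear: y ← y + 1/2·x: (1, 4) → (1, 9/2)
T4 scale by (-3, 3/2): (1, 9/2) → (-3, 27/4)
T5 reflect across x = 0: (-3, 27/4) → (3, 27/4)
T6 rotate counter-clockwise with cos θ = 5/13, sin θ = 12/13: (3, 27/4) → (-66/13, 279/52)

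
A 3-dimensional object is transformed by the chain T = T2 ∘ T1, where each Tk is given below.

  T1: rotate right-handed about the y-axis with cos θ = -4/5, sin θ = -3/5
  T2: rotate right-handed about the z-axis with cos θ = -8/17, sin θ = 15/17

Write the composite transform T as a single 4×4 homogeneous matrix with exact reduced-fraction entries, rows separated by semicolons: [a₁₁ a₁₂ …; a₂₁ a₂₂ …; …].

T = [32/85 -15/17 24/85 0; -12/17 -8/17 -9/17 0; 3/5 0 -4/5 0; 0 0 0 1]

T1 = [-4/5 0 -3/5 0; 0 1 0 0; 3/5 0 -4/5 0; 0 0 0 1]
T2·T1 = [32/85 -15/17 24/85 0; -12/17 -8/17 -9/17 0; 3/5 0 -4/5 0; 0 0 0 1]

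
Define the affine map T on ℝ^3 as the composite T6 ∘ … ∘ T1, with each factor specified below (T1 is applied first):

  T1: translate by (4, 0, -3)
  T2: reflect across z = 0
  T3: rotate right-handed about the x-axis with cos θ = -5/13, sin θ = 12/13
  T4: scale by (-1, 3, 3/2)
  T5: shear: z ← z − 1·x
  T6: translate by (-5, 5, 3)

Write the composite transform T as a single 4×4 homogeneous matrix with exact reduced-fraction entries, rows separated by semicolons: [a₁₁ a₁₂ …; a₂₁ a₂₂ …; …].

T = [-1 0 0 -9; 0 -15/13 36/13 -43/13; 1 18/13 15/26 137/26; 0 0 0 1]

T1 = [1 0 0 4; 0 1 0 0; 0 0 1 -3; 0 0 0 1]
T2·T1 = [1 0 0 4; 0 1 0 0; 0 0 -1 3; 0 0 0 1]
T3·…·T1 = [1 0 0 4; 0 -5/13 12/13 -36/13; 0 12/13 5/13 -15/13; 0 0 0 1]
T4·…·T1 = [-1 0 0 -4; 0 -15/13 36/13 -108/13; 0 18/13 15/26 -45/26; 0 0 0 1]
T5·…·T1 = [-1 0 0 -4; 0 -15/13 36/13 -108/13; 1 18/13 15/26 59/26; 0 0 0 1]
T6·…·T1 = [-1 0 0 -9; 0 -15/13 36/13 -43/13; 1 18/13 15/26 137/26; 0 0 0 1]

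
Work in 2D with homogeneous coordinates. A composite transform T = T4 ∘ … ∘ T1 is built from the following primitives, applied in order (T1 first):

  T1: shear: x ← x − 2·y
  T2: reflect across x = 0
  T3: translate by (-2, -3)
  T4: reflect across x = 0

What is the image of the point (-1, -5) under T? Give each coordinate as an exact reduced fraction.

T1 shear: x ← x − 2·y: (-1, -5) → (9, -5)
T2 reflect across x = 0: (9, -5) → (-9, -5)
T3 translate by (-2, -3): (-9, -5) → (-11, -8)
T4 reflect across x = 0: (-11, -8) → (11, -8)

T(p) = (11, -8)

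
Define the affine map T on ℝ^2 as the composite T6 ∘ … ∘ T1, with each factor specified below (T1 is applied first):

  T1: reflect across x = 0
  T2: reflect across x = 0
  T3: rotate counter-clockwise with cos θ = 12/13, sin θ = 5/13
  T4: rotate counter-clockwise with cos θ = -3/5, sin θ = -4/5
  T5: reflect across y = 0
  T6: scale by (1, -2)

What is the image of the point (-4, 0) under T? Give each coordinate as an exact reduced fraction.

T1 reflect across x = 0: (-4, 0) → (4, 0)
T2 reflect across x = 0: (4, 0) → (-4, 0)
T3 rotate counter-clockwise with cos θ = 12/13, sin θ = 5/13: (-4, 0) → (-48/13, -20/13)
T4 rotate counter-clockwise with cos θ = -3/5, sin θ = -4/5: (-48/13, -20/13) → (64/65, 252/65)
T5 reflect across y = 0: (64/65, 252/65) → (64/65, -252/65)
T6 scale by (1, -2): (64/65, -252/65) → (64/65, 504/65)

T(p) = (64/65, 504/65)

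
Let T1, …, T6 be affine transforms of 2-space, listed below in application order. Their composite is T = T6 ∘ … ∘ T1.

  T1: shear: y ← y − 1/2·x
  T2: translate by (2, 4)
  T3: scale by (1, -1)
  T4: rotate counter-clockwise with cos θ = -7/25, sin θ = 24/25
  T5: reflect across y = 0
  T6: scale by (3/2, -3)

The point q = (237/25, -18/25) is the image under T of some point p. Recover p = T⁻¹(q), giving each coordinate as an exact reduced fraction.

p = (-4, 0)

T1 = [1 0 0; -1/2 1 0; 0 0 1]
T2·T1 = [1 0 2; -1/2 1 4; 0 0 1]
T3·…·T1 = [1 0 2; 1/2 -1 -4; 0 0 1]
T4·…·T1 = [-19/25 24/25 82/25; 41/50 7/25 76/25; 0 0 1]
T5·…·T1 = [-19/25 24/25 82/25; -41/50 -7/25 -76/25; 0 0 1]
T6·…·T1 = [-57/50 36/25 123/25; 123/50 21/25 228/25; 0 0 1]
det M = -9/2; M⁻¹ = [-14/75 8/25 -2; 41/75 19/75 -5; 0 0 1]
M⁻¹ · (237/25, -18/25)ᵀ = (-4, 0)ᵀ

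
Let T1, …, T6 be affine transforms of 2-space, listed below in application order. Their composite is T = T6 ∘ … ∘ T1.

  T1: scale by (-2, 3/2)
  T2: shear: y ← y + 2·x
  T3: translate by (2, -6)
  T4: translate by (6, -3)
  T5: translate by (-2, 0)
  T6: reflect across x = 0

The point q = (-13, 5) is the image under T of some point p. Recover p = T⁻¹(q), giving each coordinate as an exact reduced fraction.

p = (-7/2, 0)

T1 = [-2 0 0; 0 3/2 0; 0 0 1]
T2·T1 = [-2 0 0; -4 3/2 0; 0 0 1]
T3·…·T1 = [-2 0 2; -4 3/2 -6; 0 0 1]
T4·…·T1 = [-2 0 8; -4 3/2 -9; 0 0 1]
T5·…·T1 = [-2 0 6; -4 3/2 -9; 0 0 1]
T6·…·T1 = [2 0 -6; -4 3/2 -9; 0 0 1]
det M = 3; M⁻¹ = [1/2 0 3; 4/3 2/3 14; 0 0 1]
M⁻¹ · (-13, 5)ᵀ = (-7/2, 0)ᵀ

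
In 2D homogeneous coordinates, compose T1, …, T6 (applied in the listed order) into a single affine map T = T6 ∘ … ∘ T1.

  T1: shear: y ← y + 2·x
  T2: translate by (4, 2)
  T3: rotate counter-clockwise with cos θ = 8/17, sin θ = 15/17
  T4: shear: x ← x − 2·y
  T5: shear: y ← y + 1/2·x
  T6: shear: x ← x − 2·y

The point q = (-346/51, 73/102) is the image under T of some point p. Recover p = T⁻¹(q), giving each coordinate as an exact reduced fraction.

T1 = [1 0 0; 2 1 0; 0 0 1]
T2·T1 = [1 0 4; 2 1 2; 0 0 1]
T3·…·T1 = [-22/17 -15/17 2/17; 31/17 8/17 76/17; 0 0 1]
T4·…·T1 = [-84/17 -31/17 -150/17; 31/17 8/17 76/17; 0 0 1]
T5·…·T1 = [-84/17 -31/17 -150/17; -11/17 -15/34 1/17; 0 0 1]
T6·…·T1 = [-62/17 -16/17 -152/17; -11/17 -15/34 1/17; 0 0 1]
det M = 1; M⁻¹ = [-15/34 16/17 -4; 11/17 -62/17 6; 0 0 1]
M⁻¹ · (-346/51, 73/102)ᵀ = (-1/3, -1)ᵀ

p = (-1/3, -1)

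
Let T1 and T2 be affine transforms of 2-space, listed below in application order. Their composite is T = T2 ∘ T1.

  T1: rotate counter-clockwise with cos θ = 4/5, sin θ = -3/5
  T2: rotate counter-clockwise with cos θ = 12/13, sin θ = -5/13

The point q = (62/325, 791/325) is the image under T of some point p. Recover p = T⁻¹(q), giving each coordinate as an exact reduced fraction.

T1 = [4/5 3/5 0; -3/5 4/5 0; 0 0 1]
T2·T1 = [33/65 56/65 0; -56/65 33/65 0; 0 0 1]
det M = 1; M⁻¹ = [33/65 -56/65 0; 56/65 33/65 0; 0 0 1]
M⁻¹ · (62/325, 791/325)ᵀ = (-2, 7/5)ᵀ

p = (-2, 7/5)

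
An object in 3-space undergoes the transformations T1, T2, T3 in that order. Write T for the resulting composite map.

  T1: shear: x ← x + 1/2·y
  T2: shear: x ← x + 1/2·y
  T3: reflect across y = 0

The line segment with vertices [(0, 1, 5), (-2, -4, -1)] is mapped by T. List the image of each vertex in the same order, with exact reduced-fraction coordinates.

image vertices: (1, -1, 5), (-6, 4, -1)

T1 shear: x ← x + 1/2·y: (0, 1, 5) → (1/2, 1, 5); (-2, -4, -1) → (-4, -4, -1)
T2 shear: x ← x + 1/2·y: (1/2, 1, 5) → (1, 1, 5); (-4, -4, -1) → (-6, -4, -1)
T3 reflect across y = 0: (1, 1, 5) → (1, -1, 5); (-6, -4, -1) → (-6, 4, -1)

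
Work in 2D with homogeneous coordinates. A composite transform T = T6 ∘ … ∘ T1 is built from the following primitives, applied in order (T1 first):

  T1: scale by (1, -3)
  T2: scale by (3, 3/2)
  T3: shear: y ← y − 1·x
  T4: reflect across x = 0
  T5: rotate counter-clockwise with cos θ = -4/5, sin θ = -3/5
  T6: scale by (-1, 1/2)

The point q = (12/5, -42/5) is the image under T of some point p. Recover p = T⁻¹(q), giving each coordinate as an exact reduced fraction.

p = (-4, 0)

T1 = [1 0 0; 0 -3 0; 0 0 1]
T2·T1 = [3 0 0; 0 -9/2 0; 0 0 1]
T3·…·T1 = [3 0 0; -3 -9/2 0; 0 0 1]
T4·…·T1 = [-3 0 0; -3 -9/2 0; 0 0 1]
T5·…·T1 = [3/5 -27/10 0; 21/5 18/5 0; 0 0 1]
T6·…·T1 = [-3/5 27/10 0; 21/10 9/5 0; 0 0 1]
det M = -27/4; M⁻¹ = [-4/15 2/5 0; 14/45 4/45 0; 0 0 1]
M⁻¹ · (12/5, -42/5)ᵀ = (-4, 0)ᵀ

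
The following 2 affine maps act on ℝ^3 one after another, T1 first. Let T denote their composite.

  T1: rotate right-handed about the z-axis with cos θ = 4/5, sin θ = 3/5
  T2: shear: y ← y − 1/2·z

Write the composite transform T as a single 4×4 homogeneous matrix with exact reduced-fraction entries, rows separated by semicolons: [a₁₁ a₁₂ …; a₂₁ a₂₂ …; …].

T = [4/5 -3/5 0 0; 3/5 4/5 -1/2 0; 0 0 1 0; 0 0 0 1]

T1 = [4/5 -3/5 0 0; 3/5 4/5 0 0; 0 0 1 0; 0 0 0 1]
T2·T1 = [4/5 -3/5 0 0; 3/5 4/5 -1/2 0; 0 0 1 0; 0 0 0 1]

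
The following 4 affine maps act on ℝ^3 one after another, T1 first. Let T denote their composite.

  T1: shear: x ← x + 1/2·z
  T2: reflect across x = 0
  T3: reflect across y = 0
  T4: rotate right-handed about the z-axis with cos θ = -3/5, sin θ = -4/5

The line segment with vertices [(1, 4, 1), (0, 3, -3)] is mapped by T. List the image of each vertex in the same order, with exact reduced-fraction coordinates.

image vertices: (-23/10, 18/5, 1), (-33/10, 3/5, -3)

T1 shear: x ← x + 1/2·z: (1, 4, 1) → (3/2, 4, 1); (0, 3, -3) → (-3/2, 3, -3)
T2 reflect across x = 0: (3/2, 4, 1) → (-3/2, 4, 1); (-3/2, 3, -3) → (3/2, 3, -3)
T3 reflect across y = 0: (-3/2, 4, 1) → (-3/2, -4, 1); (3/2, 3, -3) → (3/2, -3, -3)
T4 rotate right-handed about the z-axis with cos θ = -3/5, sin θ = -4/5: (-3/2, -4, 1) → (-23/10, 18/5, 1); (3/2, -3, -3) → (-33/10, 3/5, -3)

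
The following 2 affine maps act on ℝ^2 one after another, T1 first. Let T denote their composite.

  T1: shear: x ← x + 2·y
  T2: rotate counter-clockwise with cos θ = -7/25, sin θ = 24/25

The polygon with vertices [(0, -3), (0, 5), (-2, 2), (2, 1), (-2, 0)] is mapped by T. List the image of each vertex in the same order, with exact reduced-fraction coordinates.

image vertices: (114/25, -123/25), (-38/5, 41/5), (-62/25, 34/25), (-52/25, 89/25), (14/25, -48/25)

T1 shear: x ← x + 2·y: (0, -3) → (-6, -3); (0, 5) → (10, 5); (-2, 2) → (2, 2); (2, 1) → (4, 1); (-2, 0) → (-2, 0)
T2 rotate counter-clockwise with cos θ = -7/25, sin θ = 24/25: (-6, -3) → (114/25, -123/25); (10, 5) → (-38/5, 41/5); (2, 2) → (-62/25, 34/25); (4, 1) → (-52/25, 89/25); (-2, 0) → (14/25, -48/25)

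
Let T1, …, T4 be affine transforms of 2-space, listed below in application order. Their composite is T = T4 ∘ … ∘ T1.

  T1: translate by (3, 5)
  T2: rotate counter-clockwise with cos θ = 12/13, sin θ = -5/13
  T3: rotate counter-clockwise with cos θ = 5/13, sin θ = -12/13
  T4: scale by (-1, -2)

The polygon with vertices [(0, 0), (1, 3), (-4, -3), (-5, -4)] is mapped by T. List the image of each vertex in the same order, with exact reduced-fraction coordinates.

T1 translate by (3, 5): (0, 0) → (3, 5); (1, 3) → (4, 8); (-4, -3) → (-1, 2); (-5, -4) → (-2, 1)
T2 rotate counter-clockwise with cos θ = 12/13, sin θ = -5/13: (3, 5) → (61/13, 45/13); (4, 8) → (88/13, 76/13); (-1, 2) → (-2/13, 29/13); (-2, 1) → (-19/13, 22/13)
T3 rotate counter-clockwise with cos θ = 5/13, sin θ = -12/13: (61/13, 45/13) → (5, -3); (88/13, 76/13) → (8, -4); (-2/13, 29/13) → (2, 1); (-19/13, 22/13) → (1, 2)
T4 scale by (-1, -2): (5, -3) → (-5, 6); (8, -4) → (-8, 8); (2, 1) → (-2, -2); (1, 2) → (-1, -4)

image vertices: (-5, 6), (-8, 8), (-2, -2), (-1, -4)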